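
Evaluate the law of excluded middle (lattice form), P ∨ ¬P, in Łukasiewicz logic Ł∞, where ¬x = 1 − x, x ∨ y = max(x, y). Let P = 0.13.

¬P = 1 − 0.13 = 0.87
P ∨ ¬P = max(0.13, 0.87) = 0.87
(The value 0.87 < 1 shows this instance is not satisfied; not a Ł∞-tautology — its value is max(a, 1−a).)

0.87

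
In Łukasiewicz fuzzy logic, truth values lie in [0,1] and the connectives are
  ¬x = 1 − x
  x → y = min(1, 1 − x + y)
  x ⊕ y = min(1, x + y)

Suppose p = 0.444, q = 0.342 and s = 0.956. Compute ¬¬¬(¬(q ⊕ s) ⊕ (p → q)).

0.102

q ⊕ s = min(1, 0.342 + 0.956) = min(1, 1.298) = 1.000
¬(q ⊕ s) = 1 − 1.000 = 0.000
p → q = min(1, 1 − 0.444 + 0.342) = min(1, 0.898) = 0.898
¬(q ⊕ s) ⊕ (p → q) = min(1, 0.000 + 0.898) = min(1, 0.898) = 0.898
¬(¬(q ⊕ s) ⊕ (p → q)) = 1 − 0.898 = 0.102
¬¬(¬(q ⊕ s) ⊕ (p → q)) = 1 − 0.102 = 0.898
¬¬¬(¬(q ⊕ s) ⊕ (p → q)) = 1 − 0.898 = 0.102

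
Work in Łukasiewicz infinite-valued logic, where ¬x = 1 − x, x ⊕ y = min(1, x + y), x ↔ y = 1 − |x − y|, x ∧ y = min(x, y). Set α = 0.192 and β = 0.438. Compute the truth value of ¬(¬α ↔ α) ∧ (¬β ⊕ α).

0.616

¬α = 1 − 0.192 = 0.808
¬α ↔ α = 1 − |0.808 − 0.192| = 1 − 0.616 = 0.384
¬(¬α ↔ α) = 1 − 0.384 = 0.616
¬β = 1 − 0.438 = 0.562
¬β ⊕ α = min(1, 0.562 + 0.192) = min(1, 0.754) = 0.754
¬(¬α ↔ α) ∧ (¬β ⊕ α) = min(0.616, 0.754) = 0.616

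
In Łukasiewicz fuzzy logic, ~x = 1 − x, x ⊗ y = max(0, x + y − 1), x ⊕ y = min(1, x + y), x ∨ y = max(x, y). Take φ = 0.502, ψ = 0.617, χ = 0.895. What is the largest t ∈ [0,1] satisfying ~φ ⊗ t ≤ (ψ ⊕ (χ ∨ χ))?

~φ = 1 − 0.502 = 0.498
So the left factor is ~φ = 0.498.
χ ∨ χ = max(0.895, 0.895) = 0.895
ψ ⊕ (χ ∨ χ) = min(1, 0.617 + 0.895) = min(1, 1.512) = 1.000
So the right-hand bound is ψ ⊕ (χ ∨ χ) = 1.000.
The residuum of the Łukasiewicz t-norm gives the supremum: min(1, 1 − 0.498 + 1.000).
1 − 0.498 + 1.000 = 1.502, so t = min(1, 1.502) = 1.000.
Check: 0.498 ⊗ 1.000 = max(0, 0.498) = 0.498 ≤ 1.000.

1.000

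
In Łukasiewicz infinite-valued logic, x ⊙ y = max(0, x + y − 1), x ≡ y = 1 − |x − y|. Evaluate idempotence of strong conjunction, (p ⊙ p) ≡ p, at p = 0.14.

0.86

p ⊙ p = max(0, 0.14 + 0.14 − 1) = max(0, -0.72) = 0.00
(p ⊙ p) ≡ p = 1 − |0.00 − 0.14| = 1 − 0.14 = 0.86
(The value 0.86 < 1 shows this instance is not satisfied; fails in Ł∞ since a ⊗ a = max(0, 2a−1) ≠ a in general.)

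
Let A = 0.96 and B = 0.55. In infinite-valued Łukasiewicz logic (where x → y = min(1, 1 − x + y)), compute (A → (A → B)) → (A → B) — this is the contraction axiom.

A → B = min(1, 1 − 0.96 + 0.55) = min(1, 0.59) = 0.59
A → (A → B) = min(1, 1 − 0.96 + 0.59) = min(1, 0.63) = 0.63
(A → (A → B)) → (A → B) = min(1, 1 − 0.63 + 0.59) = min(1, 0.96) = 0.96
(The value 0.96 < 1 shows this instance is not satisfied; fails in Ł∞ (the t-norm is not idempotent).)

0.96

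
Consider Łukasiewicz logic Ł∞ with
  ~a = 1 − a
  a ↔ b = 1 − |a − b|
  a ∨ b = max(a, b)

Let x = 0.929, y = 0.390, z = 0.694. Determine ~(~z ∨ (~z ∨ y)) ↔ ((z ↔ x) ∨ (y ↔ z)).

0.845

~z = 1 − 0.694 = 0.306
~z ∨ y = max(0.306, 0.390) = 0.390
~z ∨ (~z ∨ y) = max(0.306, 0.390) = 0.390
~(~z ∨ (~z ∨ y)) = 1 − 0.390 = 0.610
z ↔ x = 1 − |0.694 − 0.929| = 1 − 0.235 = 0.765
y ↔ z = 1 − |0.390 − 0.694| = 1 − 0.304 = 0.696
(z ↔ x) ∨ (y ↔ z) = max(0.765, 0.696) = 0.765
~(~z ∨ (~z ∨ y)) ↔ ((z ↔ x) ∨ (y ↔ z)) = 1 − |0.610 − 0.765| = 1 − 0.155 = 0.845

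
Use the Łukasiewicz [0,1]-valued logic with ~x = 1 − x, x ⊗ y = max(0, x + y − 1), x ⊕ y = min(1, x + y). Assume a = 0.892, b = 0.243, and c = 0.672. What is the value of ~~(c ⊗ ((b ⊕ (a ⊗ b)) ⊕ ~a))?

a ⊗ b = max(0, 0.892 + 0.243 − 1) = max(0, 0.135) = 0.135
b ⊕ (a ⊗ b) = min(1, 0.243 + 0.135) = min(1, 0.378) = 0.378
~a = 1 − 0.892 = 0.108
(b ⊕ (a ⊗ b)) ⊕ ~a = min(1, 0.378 + 0.108) = min(1, 0.486) = 0.486
c ⊗ ((b ⊕ (a ⊗ b)) ⊕ ~a) = max(0, 0.672 + 0.486 − 1) = max(0, 0.158) = 0.158
~(c ⊗ ((b ⊕ (a ⊗ b)) ⊕ ~a)) = 1 − 0.158 = 0.842
~~(c ⊗ ((b ⊕ (a ⊗ b)) ⊕ ~a)) = 1 − 0.842 = 0.158

0.158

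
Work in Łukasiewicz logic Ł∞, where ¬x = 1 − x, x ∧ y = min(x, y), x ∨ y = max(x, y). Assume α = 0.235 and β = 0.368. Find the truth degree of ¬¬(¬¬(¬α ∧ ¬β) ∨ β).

0.632

¬α = 1 − 0.235 = 0.765
¬β = 1 − 0.368 = 0.632
¬α ∧ ¬β = min(0.765, 0.632) = 0.632
¬(¬α ∧ ¬β) = 1 − 0.632 = 0.368
¬¬(¬α ∧ ¬β) = 1 − 0.368 = 0.632
¬¬(¬α ∧ ¬β) ∨ β = max(0.632, 0.368) = 0.632
¬(¬¬(¬α ∧ ¬β) ∨ β) = 1 − 0.632 = 0.368
¬¬(¬¬(¬α ∧ ¬β) ∨ β) = 1 − 0.368 = 0.632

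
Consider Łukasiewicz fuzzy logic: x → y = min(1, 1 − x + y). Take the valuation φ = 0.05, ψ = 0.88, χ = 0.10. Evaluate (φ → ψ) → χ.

φ → ψ = min(1, 1 − 0.05 + 0.88) = min(1, 1.83) = 1.00
(φ → ψ) → χ = min(1, 1 − 1.00 + 0.10) = min(1, 0.10) = 0.10

0.10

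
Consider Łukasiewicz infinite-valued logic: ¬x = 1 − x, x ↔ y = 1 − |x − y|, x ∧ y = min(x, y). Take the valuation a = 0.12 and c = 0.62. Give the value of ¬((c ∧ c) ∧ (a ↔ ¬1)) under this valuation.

c ∧ c = min(0.62, 0.62) = 0.62
¬1 = 1 − 1.00 = 0.00
a ↔ ¬1 = 1 − |0.12 − 0.00| = 1 − 0.12 = 0.88
(c ∧ c) ∧ (a ↔ ¬1) = min(0.62, 0.88) = 0.62
¬((c ∧ c) ∧ (a ↔ ¬1)) = 1 − 0.62 = 0.38

0.38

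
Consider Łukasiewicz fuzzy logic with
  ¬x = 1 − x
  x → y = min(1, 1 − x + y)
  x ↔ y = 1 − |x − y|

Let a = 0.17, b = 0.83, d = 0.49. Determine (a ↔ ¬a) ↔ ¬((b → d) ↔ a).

0.85

¬a = 1 − 0.17 = 0.83
a ↔ ¬a = 1 − |0.17 − 0.83| = 1 − 0.66 = 0.34
b → d = min(1, 1 − 0.83 + 0.49) = min(1, 0.66) = 0.66
(b → d) ↔ a = 1 − |0.66 − 0.17| = 1 − 0.49 = 0.51
¬((b → d) ↔ a) = 1 − 0.51 = 0.49
(a ↔ ¬a) ↔ ¬((b → d) ↔ a) = 1 − |0.34 − 0.49| = 1 − 0.15 = 0.85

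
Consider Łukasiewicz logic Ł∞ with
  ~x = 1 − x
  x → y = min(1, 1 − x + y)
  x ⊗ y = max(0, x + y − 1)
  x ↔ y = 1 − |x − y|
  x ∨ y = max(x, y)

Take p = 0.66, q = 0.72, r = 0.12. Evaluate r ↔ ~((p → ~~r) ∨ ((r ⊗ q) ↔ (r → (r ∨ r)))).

0.58

~r = 1 − 0.12 = 0.88
~~r = 1 − 0.88 = 0.12
p → ~~r = min(1, 1 − 0.66 + 0.12) = min(1, 0.46) = 0.46
r ⊗ q = max(0, 0.12 + 0.72 − 1) = max(0, -0.16) = 0.00
r ∨ r = max(0.12, 0.12) = 0.12
r → (r ∨ r) = min(1, 1 − 0.12 + 0.12) = min(1, 1.00) = 1.00
(r ⊗ q) ↔ (r → (r ∨ r)) = 1 − |0.00 − 1.00| = 1 − 1.00 = 0.00
(p → ~~r) ∨ ((r ⊗ q) ↔ (r → (r ∨ r))) = max(0.46, 0.00) = 0.46
~((p → ~~r) ∨ ((r ⊗ q) ↔ (r → (r ∨ r)))) = 1 − 0.46 = 0.54
r ↔ ~((p → ~~r) ∨ ((r ⊗ q) ↔ (r → (r ∨ r)))) = 1 − |0.12 − 0.54| = 1 − 0.42 = 0.58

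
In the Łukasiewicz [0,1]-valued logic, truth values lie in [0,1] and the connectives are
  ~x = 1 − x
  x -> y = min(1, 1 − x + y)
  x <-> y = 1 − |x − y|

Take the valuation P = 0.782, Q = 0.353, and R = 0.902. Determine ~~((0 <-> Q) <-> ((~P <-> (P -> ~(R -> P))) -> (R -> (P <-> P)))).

0.647

0 <-> Q = 1 − |0.000 − 0.353| = 1 − 0.353 = 0.647
~P = 1 − 0.782 = 0.218
R -> P = min(1, 1 − 0.902 + 0.782) = min(1, 0.880) = 0.880
~(R -> P) = 1 − 0.880 = 0.120
P -> ~(R -> P) = min(1, 1 − 0.782 + 0.120) = min(1, 0.338) = 0.338
~P <-> (P -> ~(R -> P)) = 1 − |0.218 − 0.338| = 1 − 0.120 = 0.880
P <-> P = 1 − |0.782 − 0.782| = 1 − 0.000 = 1.000
R -> (P <-> P) = min(1, 1 − 0.902 + 1.000) = min(1, 1.098) = 1.000
(~P <-> (P -> ~(R -> P))) -> (R -> (P <-> P)) = min(1, 1 − 0.880 + 1.000) = min(1, 1.120) = 1.000
(0 <-> Q) <-> ((~P <-> (P -> ~(R -> P))) -> (R -> (P <-> P))) = 1 − |0.647 − 1.000| = 1 − 0.353 = 0.647
~((0 <-> Q) <-> ((~P <-> (P -> ~(R -> P))) -> (R -> (P <-> P)))) = 1 − 0.647 = 0.353
~~((0 <-> Q) <-> ((~P <-> (P -> ~(R -> P))) -> (R -> (P <-> P)))) = 1 − 0.353 = 0.647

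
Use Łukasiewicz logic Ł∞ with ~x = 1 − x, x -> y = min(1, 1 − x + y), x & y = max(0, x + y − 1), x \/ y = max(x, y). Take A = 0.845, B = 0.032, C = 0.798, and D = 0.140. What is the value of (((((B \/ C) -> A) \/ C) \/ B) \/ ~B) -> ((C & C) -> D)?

0.544

B \/ C = max(0.032, 0.798) = 0.798
(B \/ C) -> A = min(1, 1 − 0.798 + 0.845) = min(1, 1.047) = 1.000
((B \/ C) -> A) \/ C = max(1.000, 0.798) = 1.000
(((B \/ C) -> A) \/ C) \/ B = max(1.000, 0.032) = 1.000
~B = 1 − 0.032 = 0.968
((((B \/ C) -> A) \/ C) \/ B) \/ ~B = max(1.000, 0.968) = 1.000
C & C = max(0, 0.798 + 0.798 − 1) = max(0, 0.596) = 0.596
(C & C) -> D = min(1, 1 − 0.596 + 0.140) = min(1, 0.544) = 0.544
(((((B \/ C) -> A) \/ C) \/ B) \/ ~B) -> ((C & C) -> D) = min(1, 1 − 1.000 + 0.544) = min(1, 0.544) = 0.544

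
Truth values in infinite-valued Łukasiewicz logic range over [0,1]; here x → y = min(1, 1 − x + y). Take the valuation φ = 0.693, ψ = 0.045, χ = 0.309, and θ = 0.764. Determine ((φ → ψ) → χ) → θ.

φ → ψ = min(1, 1 − 0.693 + 0.045) = min(1, 0.352) = 0.352
(φ → ψ) → χ = min(1, 1 − 0.352 + 0.309) = min(1, 0.957) = 0.957
((φ → ψ) → χ) → θ = min(1, 1 − 0.957 + 0.764) = min(1, 0.807) = 0.807

0.807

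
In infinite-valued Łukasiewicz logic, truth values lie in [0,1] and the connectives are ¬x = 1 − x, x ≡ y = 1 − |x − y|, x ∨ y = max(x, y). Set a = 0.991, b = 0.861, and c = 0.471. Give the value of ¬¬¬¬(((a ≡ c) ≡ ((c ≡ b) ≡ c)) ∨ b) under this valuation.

0.861

a ≡ c = 1 − |0.991 − 0.471| = 1 − 0.520 = 0.480
c ≡ b = 1 − |0.471 − 0.861| = 1 − 0.390 = 0.610
(c ≡ b) ≡ c = 1 − |0.610 − 0.471| = 1 − 0.139 = 0.861
(a ≡ c) ≡ ((c ≡ b) ≡ c) = 1 − |0.480 − 0.861| = 1 − 0.381 = 0.619
((a ≡ c) ≡ ((c ≡ b) ≡ c)) ∨ b = max(0.619, 0.861) = 0.861
¬(((a ≡ c) ≡ ((c ≡ b) ≡ c)) ∨ b) = 1 − 0.861 = 0.139
¬¬(((a ≡ c) ≡ ((c ≡ b) ≡ c)) ∨ b) = 1 − 0.139 = 0.861
¬¬¬(((a ≡ c) ≡ ((c ≡ b) ≡ c)) ∨ b) = 1 − 0.861 = 0.139
¬¬¬¬(((a ≡ c) ≡ ((c ≡ b) ≡ c)) ∨ b) = 1 − 0.139 = 0.861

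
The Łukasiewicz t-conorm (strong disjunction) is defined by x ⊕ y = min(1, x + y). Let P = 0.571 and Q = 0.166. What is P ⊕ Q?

P ⊕ Q = min(1, 0.571 + 0.166) = min(1, 0.737) = 0.737
For comparison, the Gödel t-conorm max(x, y) would give 0.571.

0.737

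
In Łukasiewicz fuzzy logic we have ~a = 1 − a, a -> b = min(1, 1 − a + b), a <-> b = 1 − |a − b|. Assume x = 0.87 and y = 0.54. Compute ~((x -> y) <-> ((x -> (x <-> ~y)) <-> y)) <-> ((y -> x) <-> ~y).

x -> y = min(1, 1 − 0.87 + 0.54) = min(1, 0.67) = 0.67
~y = 1 − 0.54 = 0.46
x <-> ~y = 1 − |0.87 − 0.46| = 1 − 0.41 = 0.59
x -> (x <-> ~y) = min(1, 1 − 0.87 + 0.59) = min(1, 0.72) = 0.72
(x -> (x <-> ~y)) <-> y = 1 − |0.72 − 0.54| = 1 − 0.18 = 0.82
(x -> y) <-> ((x -> (x <-> ~y)) <-> y) = 1 − |0.67 − 0.82| = 1 − 0.15 = 0.85
~((x -> y) <-> ((x -> (x <-> ~y)) <-> y)) = 1 − 0.85 = 0.15
y -> x = min(1, 1 − 0.54 + 0.87) = min(1, 1.33) = 1.00
(y -> x) <-> ~y = 1 − |1.00 − 0.46| = 1 − 0.54 = 0.46
~((x -> y) <-> ((x -> (x <-> ~y)) <-> y)) <-> ((y -> x) <-> ~y) = 1 − |0.15 − 0.46| = 1 − 0.31 = 0.69

0.69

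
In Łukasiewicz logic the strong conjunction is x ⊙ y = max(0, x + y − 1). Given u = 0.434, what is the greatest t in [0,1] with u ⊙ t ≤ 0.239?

0.805

The residuum of the Łukasiewicz t-norm gives the supremum: min(1, 1 − 0.434 + 0.239).
1 − 0.434 + 0.239 = 0.805, so t = min(1, 0.805) = 0.805.
Check: 0.434 ⊙ 0.805 = max(0, 0.239) = 0.239 ≤ 0.239.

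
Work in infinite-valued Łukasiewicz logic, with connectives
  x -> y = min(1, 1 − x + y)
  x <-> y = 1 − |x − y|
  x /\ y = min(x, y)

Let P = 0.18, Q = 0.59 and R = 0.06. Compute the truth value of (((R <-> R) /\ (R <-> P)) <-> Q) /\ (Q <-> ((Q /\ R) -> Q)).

0.59

R <-> R = 1 − |0.06 − 0.06| = 1 − 0.00 = 1.00
R <-> P = 1 − |0.06 − 0.18| = 1 − 0.12 = 0.88
(R <-> R) /\ (R <-> P) = min(1.00, 0.88) = 0.88
((R <-> R) /\ (R <-> P)) <-> Q = 1 − |0.88 − 0.59| = 1 − 0.29 = 0.71
Q /\ R = min(0.59, 0.06) = 0.06
(Q /\ R) -> Q = min(1, 1 − 0.06 + 0.59) = min(1, 1.53) = 1.00
Q <-> ((Q /\ R) -> Q) = 1 − |0.59 − 1.00| = 1 − 0.41 = 0.59
(((R <-> R) /\ (R <-> P)) <-> Q) /\ (Q <-> ((Q /\ R) -> Q)) = min(0.71, 0.59) = 0.59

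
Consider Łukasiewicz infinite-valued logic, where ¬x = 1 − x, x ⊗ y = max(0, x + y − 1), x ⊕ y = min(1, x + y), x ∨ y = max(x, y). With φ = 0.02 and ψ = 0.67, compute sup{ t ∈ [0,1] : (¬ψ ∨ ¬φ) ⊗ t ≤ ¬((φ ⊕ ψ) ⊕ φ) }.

0.31

¬ψ = 1 − 0.67 = 0.33
¬φ = 1 − 0.02 = 0.98
¬ψ ∨ ¬φ = max(0.33, 0.98) = 0.98
So the left factor is ¬ψ ∨ ¬φ = 0.98.
φ ⊕ ψ = min(1, 0.02 + 0.67) = min(1, 0.69) = 0.69
(φ ⊕ ψ) ⊕ φ = min(1, 0.69 + 0.02) = min(1, 0.71) = 0.71
¬((φ ⊕ ψ) ⊕ φ) = 1 − 0.71 = 0.29
So the right-hand bound is ¬((φ ⊕ ψ) ⊕ φ) = 0.29.
The residuum of the Łukasiewicz t-norm gives the supremum: min(1, 1 − 0.98 + 0.29).
1 − 0.98 + 0.29 = 0.31, so t = min(1, 0.31) = 0.31.
Check: 0.98 ⊗ 0.31 = max(0, 0.29) = 0.29 ≤ 0.29.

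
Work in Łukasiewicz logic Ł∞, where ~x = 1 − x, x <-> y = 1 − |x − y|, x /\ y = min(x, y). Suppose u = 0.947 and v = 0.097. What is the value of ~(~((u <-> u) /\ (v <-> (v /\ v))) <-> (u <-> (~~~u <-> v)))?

u <-> u = 1 − |0.947 − 0.947| = 1 − 0.000 = 1.000
v /\ v = min(0.097, 0.097) = 0.097
v <-> (v /\ v) = 1 − |0.097 − 0.097| = 1 − 0.000 = 1.000
(u <-> u) /\ (v <-> (v /\ v)) = min(1.000, 1.000) = 1.000
~((u <-> u) /\ (v <-> (v /\ v))) = 1 − 1.000 = 0.000
~u = 1 − 0.947 = 0.053
~~u = 1 − 0.053 = 0.947
~~~u = 1 − 0.947 = 0.053
~~~u <-> v = 1 − |0.053 − 0.097| = 1 − 0.044 = 0.956
u <-> (~~~u <-> v) = 1 − |0.947 − 0.956| = 1 − 0.009 = 0.991
~((u <-> u) /\ (v <-> (v /\ v))) <-> (u <-> (~~~u <-> v)) = 1 − |0.000 − 0.991| = 1 − 0.991 = 0.009
~(~((u <-> u) /\ (v <-> (v /\ v))) <-> (u <-> (~~~u <-> v))) = 1 − 0.009 = 0.991

0.991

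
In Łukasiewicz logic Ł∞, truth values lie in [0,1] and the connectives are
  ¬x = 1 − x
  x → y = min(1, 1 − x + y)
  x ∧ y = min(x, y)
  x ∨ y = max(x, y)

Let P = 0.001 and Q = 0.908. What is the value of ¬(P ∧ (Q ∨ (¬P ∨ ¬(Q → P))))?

0.999

¬P = 1 − 0.001 = 0.999
Q → P = min(1, 1 − 0.908 + 0.001) = min(1, 0.093) = 0.093
¬(Q → P) = 1 − 0.093 = 0.907
¬P ∨ ¬(Q → P) = max(0.999, 0.907) = 0.999
Q ∨ (¬P ∨ ¬(Q → P)) = max(0.908, 0.999) = 0.999
P ∧ (Q ∨ (¬P ∨ ¬(Q → P))) = min(0.001, 0.999) = 0.001
¬(P ∧ (Q ∨ (¬P ∨ ¬(Q → P)))) = 1 − 0.001 = 0.999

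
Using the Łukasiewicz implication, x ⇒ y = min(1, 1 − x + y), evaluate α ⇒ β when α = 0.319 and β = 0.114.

0.795

α ⇒ β = min(1, 1 − 0.319 + 0.114) = min(1, 0.795) = 0.795
For comparison, the Gödel implication (1 if x ≤ y else y) would give 0.114.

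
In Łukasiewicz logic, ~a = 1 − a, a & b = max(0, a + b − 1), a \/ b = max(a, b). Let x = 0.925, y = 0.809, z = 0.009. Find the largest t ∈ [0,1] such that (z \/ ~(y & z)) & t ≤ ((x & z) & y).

y & z = max(0, 0.809 + 0.009 − 1) = max(0, -0.182) = 0.000
~(y & z) = 1 − 0.000 = 1.000
z \/ ~(y & z) = max(0.009, 1.000) = 1.000
So the left factor is z \/ ~(y & z) = 1.000.
x & z = max(0, 0.925 + 0.009 − 1) = max(0, -0.066) = 0.000
(x & z) & y = max(0, 0.000 + 0.809 − 1) = max(0, -0.191) = 0.000
So the right-hand bound is (x & z) & y = 0.000.
The residuum of the Łukasiewicz t-norm gives the supremum: min(1, 1 − 1.000 + 0.000).
1 − 1.000 + 0.000 = 0.000, so t = min(1, 0.000) = 0.000.
Check: 1.000 & 0.000 = max(0, 0.000) = 0.000 ≤ 0.000.

0.000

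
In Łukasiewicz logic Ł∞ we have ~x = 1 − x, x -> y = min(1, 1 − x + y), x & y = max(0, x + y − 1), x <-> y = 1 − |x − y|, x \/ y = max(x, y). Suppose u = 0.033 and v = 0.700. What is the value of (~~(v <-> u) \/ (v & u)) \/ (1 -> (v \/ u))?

0.700

v <-> u = 1 − |0.700 − 0.033| = 1 − 0.667 = 0.333
~(v <-> u) = 1 − 0.333 = 0.667
~~(v <-> u) = 1 − 0.667 = 0.333
v & u = max(0, 0.700 + 0.033 − 1) = max(0, -0.267) = 0.000
~~(v <-> u) \/ (v & u) = max(0.333, 0.000) = 0.333
v \/ u = max(0.700, 0.033) = 0.700
1 -> (v \/ u) = min(1, 1 − 1.000 + 0.700) = min(1, 0.700) = 0.700
(~~(v <-> u) \/ (v & u)) \/ (1 -> (v \/ u)) = max(0.333, 0.700) = 0.700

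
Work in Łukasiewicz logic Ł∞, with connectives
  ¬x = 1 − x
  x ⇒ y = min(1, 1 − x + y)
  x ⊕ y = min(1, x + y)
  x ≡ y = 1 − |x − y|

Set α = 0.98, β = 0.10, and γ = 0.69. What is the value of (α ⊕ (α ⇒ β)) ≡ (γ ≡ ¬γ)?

0.62

α ⇒ β = min(1, 1 − 0.98 + 0.10) = min(1, 0.12) = 0.12
α ⊕ (α ⇒ β) = min(1, 0.98 + 0.12) = min(1, 1.10) = 1.00
¬γ = 1 − 0.69 = 0.31
γ ≡ ¬γ = 1 − |0.69 − 0.31| = 1 − 0.38 = 0.62
(α ⊕ (α ⇒ β)) ≡ (γ ≡ ¬γ) = 1 − |1.00 − 0.62| = 1 − 0.38 = 0.62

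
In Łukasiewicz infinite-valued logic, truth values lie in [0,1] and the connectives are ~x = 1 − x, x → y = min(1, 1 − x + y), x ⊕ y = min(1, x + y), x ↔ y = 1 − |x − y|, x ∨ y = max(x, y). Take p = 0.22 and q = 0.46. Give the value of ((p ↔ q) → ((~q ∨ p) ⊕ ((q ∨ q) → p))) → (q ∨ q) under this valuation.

p ↔ q = 1 − |0.22 − 0.46| = 1 − 0.24 = 0.76
~q = 1 − 0.46 = 0.54
~q ∨ p = max(0.54, 0.22) = 0.54
q ∨ q = max(0.46, 0.46) = 0.46
(q ∨ q) → p = min(1, 1 − 0.46 + 0.22) = min(1, 0.76) = 0.76
(~q ∨ p) ⊕ ((q ∨ q) → p) = min(1, 0.54 + 0.76) = min(1, 1.30) = 1.00
(p ↔ q) → ((~q ∨ p) ⊕ ((q ∨ q) → p)) = min(1, 1 − 0.76 + 1.00) = min(1, 1.24) = 1.00
((p ↔ q) → ((~q ∨ p) ⊕ ((q ∨ q) → p))) → (q ∨ q) = min(1, 1 − 1.00 + 0.46) = min(1, 0.46) = 0.46

0.46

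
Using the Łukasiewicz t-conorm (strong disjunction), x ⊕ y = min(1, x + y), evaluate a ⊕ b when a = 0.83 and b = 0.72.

a ⊕ b = min(1, 0.83 + 0.72) = min(1, 1.55) = 1.00
For comparison, the Gödel t-conorm max(x, y) would give 0.83.

1.00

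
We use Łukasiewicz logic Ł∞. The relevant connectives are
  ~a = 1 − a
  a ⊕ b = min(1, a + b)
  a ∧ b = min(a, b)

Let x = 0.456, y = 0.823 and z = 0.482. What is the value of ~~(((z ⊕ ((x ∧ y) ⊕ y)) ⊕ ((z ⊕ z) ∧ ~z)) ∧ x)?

x ∧ y = min(0.456, 0.823) = 0.456
(x ∧ y) ⊕ y = min(1, 0.456 + 0.823) = min(1, 1.279) = 1.000
z ⊕ ((x ∧ y) ⊕ y) = min(1, 0.482 + 1.000) = min(1, 1.482) = 1.000
z ⊕ z = min(1, 0.482 + 0.482) = min(1, 0.964) = 0.964
~z = 1 − 0.482 = 0.518
(z ⊕ z) ∧ ~z = min(0.964, 0.518) = 0.518
(z ⊕ ((x ∧ y) ⊕ y)) ⊕ ((z ⊕ z) ∧ ~z) = min(1, 1.000 + 0.518) = min(1, 1.518) = 1.000
((z ⊕ ((x ∧ y) ⊕ y)) ⊕ ((z ⊕ z) ∧ ~z)) ∧ x = min(1.000, 0.456) = 0.456
~(((z ⊕ ((x ∧ y) ⊕ y)) ⊕ ((z ⊕ z) ∧ ~z)) ∧ x) = 1 − 0.456 = 0.544
~~(((z ⊕ ((x ∧ y) ⊕ y)) ⊕ ((z ⊕ z) ∧ ~z)) ∧ x) = 1 − 0.544 = 0.456

0.456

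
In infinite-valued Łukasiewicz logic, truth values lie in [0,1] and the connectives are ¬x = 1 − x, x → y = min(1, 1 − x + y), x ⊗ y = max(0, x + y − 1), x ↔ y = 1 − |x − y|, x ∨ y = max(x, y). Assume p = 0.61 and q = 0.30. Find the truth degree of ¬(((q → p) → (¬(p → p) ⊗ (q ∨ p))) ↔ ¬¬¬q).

q → p = min(1, 1 − 0.30 + 0.61) = min(1, 1.31) = 1.00
p → p = min(1, 1 − 0.61 + 0.61) = min(1, 1.00) = 1.00
¬(p → p) = 1 − 1.00 = 0.00
q ∨ p = max(0.30, 0.61) = 0.61
¬(p → p) ⊗ (q ∨ p) = max(0, 0.00 + 0.61 − 1) = max(0, -0.39) = 0.00
(q → p) → (¬(p → p) ⊗ (q ∨ p)) = min(1, 1 − 1.00 + 0.00) = min(1, 0.00) = 0.00
¬q = 1 − 0.30 = 0.70
¬¬q = 1 − 0.70 = 0.30
¬¬¬q = 1 − 0.30 = 0.70
((q → p) → (¬(p → p) ⊗ (q ∨ p))) ↔ ¬¬¬q = 1 − |0.00 − 0.70| = 1 − 0.70 = 0.30
¬(((q → p) → (¬(p → p) ⊗ (q ∨ p))) ↔ ¬¬¬q) = 1 − 0.30 = 0.70

0.70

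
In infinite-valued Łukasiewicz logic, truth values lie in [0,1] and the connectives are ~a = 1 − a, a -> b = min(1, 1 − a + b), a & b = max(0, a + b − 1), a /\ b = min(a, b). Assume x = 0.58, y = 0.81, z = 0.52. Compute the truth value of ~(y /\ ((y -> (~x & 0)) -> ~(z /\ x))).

~x = 1 − 0.58 = 0.42
~x & 0 = max(0, 0.42 + 0.00 − 1) = max(0, -0.58) = 0.00
y -> (~x & 0) = min(1, 1 − 0.81 + 0.00) = min(1, 0.19) = 0.19
z /\ x = min(0.52, 0.58) = 0.52
~(z /\ x) = 1 − 0.52 = 0.48
(y -> (~x & 0)) -> ~(z /\ x) = min(1, 1 − 0.19 + 0.48) = min(1, 1.29) = 1.00
y /\ ((y -> (~x & 0)) -> ~(z /\ x)) = min(0.81, 1.00) = 0.81
~(y /\ ((y -> (~x & 0)) -> ~(z /\ x))) = 1 − 0.81 = 0.19

0.19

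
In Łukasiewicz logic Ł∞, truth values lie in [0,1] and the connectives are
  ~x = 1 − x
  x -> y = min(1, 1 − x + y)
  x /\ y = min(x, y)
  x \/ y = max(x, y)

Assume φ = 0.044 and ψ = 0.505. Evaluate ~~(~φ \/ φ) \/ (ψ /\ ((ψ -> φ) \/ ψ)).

~φ = 1 − 0.044 = 0.956
~φ \/ φ = max(0.956, 0.044) = 0.956
~(~φ \/ φ) = 1 − 0.956 = 0.044
~~(~φ \/ φ) = 1 − 0.044 = 0.956
ψ -> φ = min(1, 1 − 0.505 + 0.044) = min(1, 0.539) = 0.539
(ψ -> φ) \/ ψ = max(0.539, 0.505) = 0.539
ψ /\ ((ψ -> φ) \/ ψ) = min(0.505, 0.539) = 0.505
~~(~φ \/ φ) \/ (ψ /\ ((ψ -> φ) \/ ψ)) = max(0.956, 0.505) = 0.956

0.956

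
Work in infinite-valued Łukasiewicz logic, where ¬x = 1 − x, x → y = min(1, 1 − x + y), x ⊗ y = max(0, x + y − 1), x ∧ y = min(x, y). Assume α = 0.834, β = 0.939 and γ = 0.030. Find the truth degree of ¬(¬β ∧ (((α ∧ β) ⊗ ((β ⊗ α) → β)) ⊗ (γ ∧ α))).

¬β = 1 − 0.939 = 0.061
α ∧ β = min(0.834, 0.939) = 0.834
β ⊗ α = max(0, 0.939 + 0.834 − 1) = max(0, 0.773) = 0.773
(β ⊗ α) → β = min(1, 1 − 0.773 + 0.939) = min(1, 1.166) = 1.000
(α ∧ β) ⊗ ((β ⊗ α) → β) = max(0, 0.834 + 1.000 − 1) = max(0, 0.834) = 0.834
γ ∧ α = min(0.030, 0.834) = 0.030
((α ∧ β) ⊗ ((β ⊗ α) → β)) ⊗ (γ ∧ α) = max(0, 0.834 + 0.030 − 1) = max(0, -0.136) = 0.000
¬β ∧ (((α ∧ β) ⊗ ((β ⊗ α) → β)) ⊗ (γ ∧ α)) = min(0.061, 0.000) = 0.000
¬(¬β ∧ (((α ∧ β) ⊗ ((β ⊗ α) → β)) ⊗ (γ ∧ α))) = 1 − 0.000 = 1.000

1.000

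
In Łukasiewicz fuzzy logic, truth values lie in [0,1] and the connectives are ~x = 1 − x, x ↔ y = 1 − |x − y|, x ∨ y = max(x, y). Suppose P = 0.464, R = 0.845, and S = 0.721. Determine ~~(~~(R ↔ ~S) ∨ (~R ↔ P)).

0.691

~S = 1 − 0.721 = 0.279
R ↔ ~S = 1 − |0.845 − 0.279| = 1 − 0.566 = 0.434
~(R ↔ ~S) = 1 − 0.434 = 0.566
~~(R ↔ ~S) = 1 − 0.566 = 0.434
~R = 1 − 0.845 = 0.155
~R ↔ P = 1 − |0.155 − 0.464| = 1 − 0.309 = 0.691
~~(R ↔ ~S) ∨ (~R ↔ P) = max(0.434, 0.691) = 0.691
~(~~(R ↔ ~S) ∨ (~R ↔ P)) = 1 − 0.691 = 0.309
~~(~~(R ↔ ~S) ∨ (~R ↔ P)) = 1 − 0.309 = 0.691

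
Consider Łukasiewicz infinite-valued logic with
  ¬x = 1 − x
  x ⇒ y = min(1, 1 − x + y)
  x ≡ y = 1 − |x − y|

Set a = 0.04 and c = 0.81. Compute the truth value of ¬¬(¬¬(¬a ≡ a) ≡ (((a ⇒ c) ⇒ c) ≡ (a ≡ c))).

0.66

¬a = 1 − 0.04 = 0.96
¬a ≡ a = 1 − |0.96 − 0.04| = 1 − 0.92 = 0.08
¬(¬a ≡ a) = 1 − 0.08 = 0.92
¬¬(¬a ≡ a) = 1 − 0.92 = 0.08
a ⇒ c = min(1, 1 − 0.04 + 0.81) = min(1, 1.77) = 1.00
(a ⇒ c) ⇒ c = min(1, 1 − 1.00 + 0.81) = min(1, 0.81) = 0.81
a ≡ c = 1 − |0.04 − 0.81| = 1 − 0.77 = 0.23
((a ⇒ c) ⇒ c) ≡ (a ≡ c) = 1 − |0.81 − 0.23| = 1 − 0.58 = 0.42
¬¬(¬a ≡ a) ≡ (((a ⇒ c) ⇒ c) ≡ (a ≡ c)) = 1 − |0.08 − 0.42| = 1 − 0.34 = 0.66
¬(¬¬(¬a ≡ a) ≡ (((a ⇒ c) ⇒ c) ≡ (a ≡ c))) = 1 − 0.66 = 0.34
¬¬(¬¬(¬a ≡ a) ≡ (((a ⇒ c) ⇒ c) ≡ (a ≡ c))) = 1 − 0.34 = 0.66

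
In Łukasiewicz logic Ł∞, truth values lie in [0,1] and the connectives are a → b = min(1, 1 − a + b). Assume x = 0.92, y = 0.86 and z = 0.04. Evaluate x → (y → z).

0.26

y → z = min(1, 1 − 0.86 + 0.04) = min(1, 0.18) = 0.18
x → (y → z) = min(1, 1 − 0.92 + 0.18) = min(1, 0.26) = 0.26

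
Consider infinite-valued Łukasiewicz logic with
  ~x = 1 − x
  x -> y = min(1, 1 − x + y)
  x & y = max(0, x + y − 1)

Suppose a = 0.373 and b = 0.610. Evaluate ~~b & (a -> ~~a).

0.610

~b = 1 − 0.610 = 0.390
~~b = 1 − 0.390 = 0.610
~a = 1 − 0.373 = 0.627
~~a = 1 − 0.627 = 0.373
a -> ~~a = min(1, 1 − 0.373 + 0.373) = min(1, 1.000) = 1.000
~~b & (a -> ~~a) = max(0, 0.610 + 1.000 − 1) = max(0, 0.610) = 0.610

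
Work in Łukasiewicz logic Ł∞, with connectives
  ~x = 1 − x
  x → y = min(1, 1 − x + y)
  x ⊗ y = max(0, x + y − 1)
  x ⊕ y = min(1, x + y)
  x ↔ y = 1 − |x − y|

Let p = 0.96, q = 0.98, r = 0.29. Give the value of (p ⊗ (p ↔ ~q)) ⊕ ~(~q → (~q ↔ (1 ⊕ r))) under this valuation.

~q = 1 − 0.98 = 0.02
p ↔ ~q = 1 − |0.96 − 0.02| = 1 − 0.94 = 0.06
p ⊗ (p ↔ ~q) = max(0, 0.96 + 0.06 − 1) = max(0, 0.02) = 0.02
1 ⊕ r = min(1, 1.00 + 0.29) = min(1, 1.29) = 1.00
~q ↔ (1 ⊕ r) = 1 − |0.02 − 1.00| = 1 − 0.98 = 0.02
~q → (~q ↔ (1 ⊕ r)) = min(1, 1 − 0.02 + 0.02) = min(1, 1.00) = 1.00
~(~q → (~q ↔ (1 ⊕ r))) = 1 − 1.00 = 0.00
(p ⊗ (p ↔ ~q)) ⊕ ~(~q → (~q ↔ (1 ⊕ r))) = min(1, 0.02 + 0.00) = min(1, 0.02) = 0.02

0.02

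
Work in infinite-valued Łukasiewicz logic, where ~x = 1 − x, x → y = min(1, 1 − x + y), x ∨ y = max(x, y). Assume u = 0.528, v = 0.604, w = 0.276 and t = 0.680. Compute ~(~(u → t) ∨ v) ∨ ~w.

u → t = min(1, 1 − 0.528 + 0.680) = min(1, 1.152) = 1.000
~(u → t) = 1 − 1.000 = 0.000
~(u → t) ∨ v = max(0.000, 0.604) = 0.604
~(~(u → t) ∨ v) = 1 − 0.604 = 0.396
~w = 1 − 0.276 = 0.724
~(~(u → t) ∨ v) ∨ ~w = max(0.396, 0.724) = 0.724

0.724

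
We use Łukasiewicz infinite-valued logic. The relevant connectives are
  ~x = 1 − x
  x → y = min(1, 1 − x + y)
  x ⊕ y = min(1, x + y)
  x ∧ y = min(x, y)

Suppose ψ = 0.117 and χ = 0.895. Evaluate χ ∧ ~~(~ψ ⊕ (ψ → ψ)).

~ψ = 1 − 0.117 = 0.883
ψ → ψ = min(1, 1 − 0.117 + 0.117) = min(1, 1.000) = 1.000
~ψ ⊕ (ψ → ψ) = min(1, 0.883 + 1.000) = min(1, 1.883) = 1.000
~(~ψ ⊕ (ψ → ψ)) = 1 − 1.000 = 0.000
~~(~ψ ⊕ (ψ → ψ)) = 1 − 0.000 = 1.000
χ ∧ ~~(~ψ ⊕ (ψ → ψ)) = min(0.895, 1.000) = 0.895

0.895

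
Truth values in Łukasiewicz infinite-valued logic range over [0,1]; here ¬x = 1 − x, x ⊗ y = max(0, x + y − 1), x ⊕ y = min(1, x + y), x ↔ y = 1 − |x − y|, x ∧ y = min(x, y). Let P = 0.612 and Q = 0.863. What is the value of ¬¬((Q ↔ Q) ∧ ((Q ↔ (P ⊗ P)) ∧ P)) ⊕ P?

0.973

Q ↔ Q = 1 − |0.863 − 0.863| = 1 − 0.000 = 1.000
P ⊗ P = max(0, 0.612 + 0.612 − 1) = max(0, 0.224) = 0.224
Q ↔ (P ⊗ P) = 1 − |0.863 − 0.224| = 1 − 0.639 = 0.361
(Q ↔ (P ⊗ P)) ∧ P = min(0.361, 0.612) = 0.361
(Q ↔ Q) ∧ ((Q ↔ (P ⊗ P)) ∧ P) = min(1.000, 0.361) = 0.361
¬((Q ↔ Q) ∧ ((Q ↔ (P ⊗ P)) ∧ P)) = 1 − 0.361 = 0.639
¬¬((Q ↔ Q) ∧ ((Q ↔ (P ⊗ P)) ∧ P)) = 1 − 0.639 = 0.361
¬¬((Q ↔ Q) ∧ ((Q ↔ (P ⊗ P)) ∧ P)) ⊕ P = min(1, 0.361 + 0.612) = min(1, 0.973) = 0.973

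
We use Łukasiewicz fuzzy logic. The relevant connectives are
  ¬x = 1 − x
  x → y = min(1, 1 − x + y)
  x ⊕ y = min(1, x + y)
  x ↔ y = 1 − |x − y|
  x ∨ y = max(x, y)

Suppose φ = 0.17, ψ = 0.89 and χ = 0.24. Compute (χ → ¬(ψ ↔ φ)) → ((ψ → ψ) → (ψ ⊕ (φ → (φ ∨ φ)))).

1.00

ψ ↔ φ = 1 − |0.89 − 0.17| = 1 − 0.72 = 0.28
¬(ψ ↔ φ) = 1 − 0.28 = 0.72
χ → ¬(ψ ↔ φ) = min(1, 1 − 0.24 + 0.72) = min(1, 1.48) = 1.00
ψ → ψ = min(1, 1 − 0.89 + 0.89) = min(1, 1.00) = 1.00
φ ∨ φ = max(0.17, 0.17) = 0.17
φ → (φ ∨ φ) = min(1, 1 − 0.17 + 0.17) = min(1, 1.00) = 1.00
ψ ⊕ (φ → (φ ∨ φ)) = min(1, 0.89 + 1.00) = min(1, 1.89) = 1.00
(ψ → ψ) → (ψ ⊕ (φ → (φ ∨ φ))) = min(1, 1 − 1.00 + 1.00) = min(1, 1.00) = 1.00
(χ → ¬(ψ ↔ φ)) → ((ψ → ψ) → (ψ ⊕ (φ → (φ ∨ φ)))) = min(1, 1 − 1.00 + 1.00) = min(1, 1.00) = 1.00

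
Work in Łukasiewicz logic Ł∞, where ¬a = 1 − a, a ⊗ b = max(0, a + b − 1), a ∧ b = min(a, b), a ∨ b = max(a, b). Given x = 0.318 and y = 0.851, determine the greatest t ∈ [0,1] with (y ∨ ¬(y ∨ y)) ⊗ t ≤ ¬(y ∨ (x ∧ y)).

y ∨ y = max(0.851, 0.851) = 0.851
¬(y ∨ y) = 1 − 0.851 = 0.149
y ∨ ¬(y ∨ y) = max(0.851, 0.149) = 0.851
So the left factor is y ∨ ¬(y ∨ y) = 0.851.
x ∧ y = min(0.318, 0.851) = 0.318
y ∨ (x ∧ y) = max(0.851, 0.318) = 0.851
¬(y ∨ (x ∧ y)) = 1 − 0.851 = 0.149
So the right-hand bound is ¬(y ∨ (x ∧ y)) = 0.149.
The residuum of the Łukasiewicz t-norm gives the supremum: min(1, 1 − 0.851 + 0.149).
1 − 0.851 + 0.149 = 0.298, so t = min(1, 0.298) = 0.298.
Check: 0.851 ⊗ 0.298 = max(0, 0.149) = 0.149 ≤ 0.149.

0.298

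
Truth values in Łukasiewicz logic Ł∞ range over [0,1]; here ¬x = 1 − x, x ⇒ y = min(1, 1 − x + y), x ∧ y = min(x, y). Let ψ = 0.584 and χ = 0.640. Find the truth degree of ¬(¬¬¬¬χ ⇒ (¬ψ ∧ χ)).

¬χ = 1 − 0.640 = 0.360
¬¬χ = 1 − 0.360 = 0.640
¬¬¬χ = 1 − 0.640 = 0.360
¬¬¬¬χ = 1 − 0.360 = 0.640
¬ψ = 1 − 0.584 = 0.416
¬ψ ∧ χ = min(0.416, 0.640) = 0.416
¬¬¬¬χ ⇒ (¬ψ ∧ χ) = min(1, 1 − 0.640 + 0.416) = min(1, 0.776) = 0.776
¬(¬¬¬¬χ ⇒ (¬ψ ∧ χ)) = 1 − 0.776 = 0.224

0.224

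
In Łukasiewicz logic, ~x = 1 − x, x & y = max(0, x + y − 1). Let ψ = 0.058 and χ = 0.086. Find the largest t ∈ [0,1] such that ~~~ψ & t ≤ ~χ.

0.972

~ψ = 1 − 0.058 = 0.942
~~ψ = 1 − 0.942 = 0.058
~~~ψ = 1 − 0.058 = 0.942
So the left factor is ~~~ψ = 0.942.
~χ = 1 − 0.086 = 0.914
So the right-hand bound is ~χ = 0.914.
The residuum of the Łukasiewicz t-norm gives the supremum: min(1, 1 − 0.942 + 0.914).
1 − 0.942 + 0.914 = 0.972, so t = min(1, 0.972) = 0.972.
Check: 0.942 & 0.972 = max(0, 0.914) = 0.914 ≤ 0.914.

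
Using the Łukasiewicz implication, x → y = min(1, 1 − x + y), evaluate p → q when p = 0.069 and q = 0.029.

0.960

p → q = min(1, 1 − 0.069 + 0.029) = min(1, 0.960) = 0.960
For comparison, the Gödel implication (1 if x ≤ y else y) would give 0.029.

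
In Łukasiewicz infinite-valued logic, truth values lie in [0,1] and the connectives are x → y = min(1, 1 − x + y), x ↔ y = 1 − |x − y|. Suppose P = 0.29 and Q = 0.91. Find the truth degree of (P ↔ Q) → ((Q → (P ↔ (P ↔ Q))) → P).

P ↔ Q = 1 − |0.29 − 0.91| = 1 − 0.62 = 0.38
P ↔ (P ↔ Q) = 1 − |0.29 − 0.38| = 1 − 0.09 = 0.91
Q → (P ↔ (P ↔ Q)) = min(1, 1 − 0.91 + 0.91) = min(1, 1.00) = 1.00
(Q → (P ↔ (P ↔ Q))) → P = min(1, 1 − 1.00 + 0.29) = min(1, 0.29) = 0.29
(P ↔ Q) → ((Q → (P ↔ (P ↔ Q))) → P) = min(1, 1 − 0.38 + 0.29) = min(1, 0.91) = 0.91

0.91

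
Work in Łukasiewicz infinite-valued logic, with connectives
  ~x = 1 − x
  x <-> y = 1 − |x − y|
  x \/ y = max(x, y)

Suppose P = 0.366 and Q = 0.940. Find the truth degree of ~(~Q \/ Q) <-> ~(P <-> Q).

0.486

~Q = 1 − 0.940 = 0.060
~Q \/ Q = max(0.060, 0.940) = 0.940
~(~Q \/ Q) = 1 − 0.940 = 0.060
P <-> Q = 1 − |0.366 − 0.940| = 1 − 0.574 = 0.426
~(P <-> Q) = 1 − 0.426 = 0.574
~(~Q \/ Q) <-> ~(P <-> Q) = 1 − |0.060 − 0.574| = 1 − 0.514 = 0.486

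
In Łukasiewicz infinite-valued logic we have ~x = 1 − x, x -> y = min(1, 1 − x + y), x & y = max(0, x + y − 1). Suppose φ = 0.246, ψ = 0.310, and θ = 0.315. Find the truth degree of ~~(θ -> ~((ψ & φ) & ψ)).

1.000

ψ & φ = max(0, 0.310 + 0.246 − 1) = max(0, -0.444) = 0.000
(ψ & φ) & ψ = max(0, 0.000 + 0.310 − 1) = max(0, -0.690) = 0.000
~((ψ & φ) & ψ) = 1 − 0.000 = 1.000
θ -> ~((ψ & φ) & ψ) = min(1, 1 − 0.315 + 1.000) = min(1, 1.685) = 1.000
~(θ -> ~((ψ & φ) & ψ)) = 1 − 1.000 = 0.000
~~(θ -> ~((ψ & φ) & ψ)) = 1 − 0.000 = 1.000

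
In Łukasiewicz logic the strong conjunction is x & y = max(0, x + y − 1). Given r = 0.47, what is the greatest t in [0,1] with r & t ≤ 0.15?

0.68

The residuum of the Łukasiewicz t-norm gives the supremum: min(1, 1 − 0.47 + 0.15).
1 − 0.47 + 0.15 = 0.68, so t = min(1, 0.68) = 0.68.
Check: 0.47 & 0.68 = max(0, 0.15) = 0.15 ≤ 0.15.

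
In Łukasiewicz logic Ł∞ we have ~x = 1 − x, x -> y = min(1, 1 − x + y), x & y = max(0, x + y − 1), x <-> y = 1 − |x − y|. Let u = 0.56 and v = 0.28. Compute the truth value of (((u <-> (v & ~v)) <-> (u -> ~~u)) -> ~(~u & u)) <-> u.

0.56

~v = 1 − 0.28 = 0.72
v & ~v = max(0, 0.28 + 0.72 − 1) = max(0, 0.00) = 0.00
u <-> (v & ~v) = 1 − |0.56 − 0.00| = 1 − 0.56 = 0.44
~u = 1 − 0.56 = 0.44
~~u = 1 − 0.44 = 0.56
u -> ~~u = min(1, 1 − 0.56 + 0.56) = min(1, 1.00) = 1.00
(u <-> (v & ~v)) <-> (u -> ~~u) = 1 − |0.44 − 1.00| = 1 − 0.56 = 0.44
~u & u = max(0, 0.44 + 0.56 − 1) = max(0, 0.00) = 0.00
~(~u & u) = 1 − 0.00 = 1.00
((u <-> (v & ~v)) <-> (u -> ~~u)) -> ~(~u & u) = min(1, 1 − 0.44 + 1.00) = min(1, 1.56) = 1.00
(((u <-> (v & ~v)) <-> (u -> ~~u)) -> ~(~u & u)) <-> u = 1 − |1.00 − 0.56| = 1 − 0.44 = 0.56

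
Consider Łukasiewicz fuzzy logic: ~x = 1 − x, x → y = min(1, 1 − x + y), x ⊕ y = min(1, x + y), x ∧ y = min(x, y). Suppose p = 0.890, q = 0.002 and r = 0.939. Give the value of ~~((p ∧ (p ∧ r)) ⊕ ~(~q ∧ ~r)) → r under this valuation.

p ∧ r = min(0.890, 0.939) = 0.890
p ∧ (p ∧ r) = min(0.890, 0.890) = 0.890
~q = 1 − 0.002 = 0.998
~r = 1 − 0.939 = 0.061
~q ∧ ~r = min(0.998, 0.061) = 0.061
~(~q ∧ ~r) = 1 − 0.061 = 0.939
(p ∧ (p ∧ r)) ⊕ ~(~q ∧ ~r) = min(1, 0.890 + 0.939) = min(1, 1.829) = 1.000
~((p ∧ (p ∧ r)) ⊕ ~(~q ∧ ~r)) = 1 − 1.000 = 0.000
~~((p ∧ (p ∧ r)) ⊕ ~(~q ∧ ~r)) = 1 − 0.000 = 1.000
~~((p ∧ (p ∧ r)) ⊕ ~(~q ∧ ~r)) → r = min(1, 1 − 1.000 + 0.939) = min(1, 0.939) = 0.939

0.939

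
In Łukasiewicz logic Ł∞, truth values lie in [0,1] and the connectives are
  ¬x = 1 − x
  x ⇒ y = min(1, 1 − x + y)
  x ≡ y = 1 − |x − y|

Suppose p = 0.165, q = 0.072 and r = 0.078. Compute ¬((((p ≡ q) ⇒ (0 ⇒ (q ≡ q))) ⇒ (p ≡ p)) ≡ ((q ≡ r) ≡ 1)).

p ≡ q = 1 − |0.165 − 0.072| = 1 − 0.093 = 0.907
q ≡ q = 1 − |0.072 − 0.072| = 1 − 0.000 = 1.000
0 ⇒ (q ≡ q) = min(1, 1 − 0.000 + 1.000) = min(1, 2.000) = 1.000
(p ≡ q) ⇒ (0 ⇒ (q ≡ q)) = min(1, 1 − 0.907 + 1.000) = min(1, 1.093) = 1.000
p ≡ p = 1 − |0.165 − 0.165| = 1 − 0.000 = 1.000
((p ≡ q) ⇒ (0 ⇒ (q ≡ q))) ⇒ (p ≡ p) = min(1, 1 − 1.000 + 1.000) = min(1, 1.000) = 1.000
q ≡ r = 1 − |0.072 − 0.078| = 1 − 0.006 = 0.994
(q ≡ r) ≡ 1 = 1 − |0.994 − 1.000| = 1 − 0.006 = 0.994
(((p ≡ q) ⇒ (0 ⇒ (q ≡ q))) ⇒ (p ≡ p)) ≡ ((q ≡ r) ≡ 1) = 1 − |1.000 − 0.994| = 1 − 0.006 = 0.994
¬((((p ≡ q) ⇒ (0 ⇒ (q ≡ q))) ⇒ (p ≡ p)) ≡ ((q ≡ r) ≡ 1)) = 1 − 0.994 = 0.006

0.006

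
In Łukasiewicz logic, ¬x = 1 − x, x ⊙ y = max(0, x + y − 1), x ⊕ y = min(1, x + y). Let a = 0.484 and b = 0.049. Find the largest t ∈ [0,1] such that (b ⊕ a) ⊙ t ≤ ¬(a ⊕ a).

b ⊕ a = min(1, 0.049 + 0.484) = min(1, 0.533) = 0.533
So the left factor is b ⊕ a = 0.533.
a ⊕ a = min(1, 0.484 + 0.484) = min(1, 0.968) = 0.968
¬(a ⊕ a) = 1 − 0.968 = 0.032
So the right-hand bound is ¬(a ⊕ a) = 0.032.
The residuum of the Łukasiewicz t-norm gives the supremum: min(1, 1 − 0.533 + 0.032).
1 − 0.533 + 0.032 = 0.499, so t = min(1, 0.499) = 0.499.
Check: 0.533 ⊙ 0.499 = max(0, 0.032) = 0.032 ≤ 0.032.

0.499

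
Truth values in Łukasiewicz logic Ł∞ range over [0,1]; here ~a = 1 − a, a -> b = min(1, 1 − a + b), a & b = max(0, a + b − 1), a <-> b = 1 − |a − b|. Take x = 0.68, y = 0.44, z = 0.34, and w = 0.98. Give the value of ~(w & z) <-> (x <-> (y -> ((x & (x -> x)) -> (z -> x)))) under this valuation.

w & z = max(0, 0.98 + 0.34 − 1) = max(0, 0.32) = 0.32
~(w & z) = 1 − 0.32 = 0.68
x -> x = min(1, 1 − 0.68 + 0.68) = min(1, 1.00) = 1.00
x & (x -> x) = max(0, 0.68 + 1.00 − 1) = max(0, 0.68) = 0.68
z -> x = min(1, 1 − 0.34 + 0.68) = min(1, 1.34) = 1.00
(x & (x -> x)) -> (z -> x) = min(1, 1 − 0.68 + 1.00) = min(1, 1.32) = 1.00
y -> ((x & (x -> x)) -> (z -> x)) = min(1, 1 − 0.44 + 1.00) = min(1, 1.56) = 1.00
x <-> (y -> ((x & (x -> x)) -> (z -> x))) = 1 − |0.68 − 1.00| = 1 − 0.32 = 0.68
~(w & z) <-> (x <-> (y -> ((x & (x -> x)) -> (z -> x)))) = 1 − |0.68 − 0.68| = 1 − 0.00 = 1.00

1.00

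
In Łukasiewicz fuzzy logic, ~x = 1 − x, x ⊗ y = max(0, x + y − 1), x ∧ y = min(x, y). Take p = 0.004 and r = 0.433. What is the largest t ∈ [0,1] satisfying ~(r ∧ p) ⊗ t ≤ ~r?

0.571

r ∧ p = min(0.433, 0.004) = 0.004
~(r ∧ p) = 1 − 0.004 = 0.996
So the left factor is ~(r ∧ p) = 0.996.
~r = 1 − 0.433 = 0.567
So the right-hand bound is ~r = 0.567.
The residuum of the Łukasiewicz t-norm gives the supremum: min(1, 1 − 0.996 + 0.567).
1 − 0.996 + 0.567 = 0.571, so t = min(1, 0.571) = 0.571.
Check: 0.996 ⊗ 0.571 = max(0, 0.567) = 0.567 ≤ 0.567.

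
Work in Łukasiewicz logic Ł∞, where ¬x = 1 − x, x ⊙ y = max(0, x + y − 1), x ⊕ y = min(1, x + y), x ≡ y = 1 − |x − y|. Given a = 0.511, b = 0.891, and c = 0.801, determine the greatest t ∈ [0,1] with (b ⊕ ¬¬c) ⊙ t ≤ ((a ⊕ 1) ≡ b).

0.891

¬c = 1 − 0.801 = 0.199
¬¬c = 1 − 0.199 = 0.801
b ⊕ ¬¬c = min(1, 0.891 + 0.801) = min(1, 1.692) = 1.000
So the left factor is b ⊕ ¬¬c = 1.000.
a ⊕ 1 = min(1, 0.511 + 1.000) = min(1, 1.511) = 1.000
(a ⊕ 1) ≡ b = 1 − |1.000 − 0.891| = 1 − 0.109 = 0.891
So the right-hand bound is (a ⊕ 1) ≡ b = 0.891.
The residuum of the Łukasiewicz t-norm gives the supremum: min(1, 1 − 1.000 + 0.891).
1 − 1.000 + 0.891 = 0.891, so t = min(1, 0.891) = 0.891.
Check: 1.000 ⊙ 0.891 = max(0, 0.891) = 0.891 ≤ 0.891.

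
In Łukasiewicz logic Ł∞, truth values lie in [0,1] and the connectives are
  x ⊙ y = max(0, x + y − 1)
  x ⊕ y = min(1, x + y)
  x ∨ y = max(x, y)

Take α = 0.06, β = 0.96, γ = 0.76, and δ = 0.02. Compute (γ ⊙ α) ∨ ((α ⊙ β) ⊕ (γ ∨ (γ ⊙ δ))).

0.78

γ ⊙ α = max(0, 0.76 + 0.06 − 1) = max(0, -0.18) = 0.00
α ⊙ β = max(0, 0.06 + 0.96 − 1) = max(0, 0.02) = 0.02
γ ⊙ δ = max(0, 0.76 + 0.02 − 1) = max(0, -0.22) = 0.00
γ ∨ (γ ⊙ δ) = max(0.76, 0.00) = 0.76
(α ⊙ β) ⊕ (γ ∨ (γ ⊙ δ)) = min(1, 0.02 + 0.76) = min(1, 0.78) = 0.78
(γ ⊙ α) ∨ ((α ⊙ β) ⊕ (γ ∨ (γ ⊙ δ))) = max(0.00, 0.78) = 0.78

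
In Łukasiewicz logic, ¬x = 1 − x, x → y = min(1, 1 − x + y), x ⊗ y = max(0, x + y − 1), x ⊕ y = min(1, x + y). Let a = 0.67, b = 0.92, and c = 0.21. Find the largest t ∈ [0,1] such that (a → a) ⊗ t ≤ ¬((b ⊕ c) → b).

0.08

a → a = min(1, 1 − 0.67 + 0.67) = min(1, 1.00) = 1.00
So the left factor is a → a = 1.00.
b ⊕ c = min(1, 0.92 + 0.21) = min(1, 1.13) = 1.00
(b ⊕ c) → b = min(1, 1 − 1.00 + 0.92) = min(1, 0.92) = 0.92
¬((b ⊕ c) → b) = 1 − 0.92 = 0.08
So the right-hand bound is ¬((b ⊕ c) → b) = 0.08.
The residuum of the Łukasiewicz t-norm gives the supremum: min(1, 1 − 1.00 + 0.08).
1 − 1.00 + 0.08 = 0.08, so t = min(1, 0.08) = 0.08.
Check: 1.00 ⊗ 0.08 = max(0, 0.08) = 0.08 ≤ 0.08.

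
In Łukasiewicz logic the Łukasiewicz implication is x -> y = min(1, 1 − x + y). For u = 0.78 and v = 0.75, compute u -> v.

0.97

u -> v = min(1, 1 − 0.78 + 0.75) = min(1, 0.97) = 0.97
For comparison, the Gödel implication (1 if x ≤ y else y) would give 0.75.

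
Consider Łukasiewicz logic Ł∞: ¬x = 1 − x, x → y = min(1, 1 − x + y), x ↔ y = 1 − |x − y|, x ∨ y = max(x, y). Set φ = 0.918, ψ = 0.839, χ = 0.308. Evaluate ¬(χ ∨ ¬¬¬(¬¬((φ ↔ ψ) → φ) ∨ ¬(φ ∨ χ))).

φ ↔ ψ = 1 − |0.918 − 0.839| = 1 − 0.079 = 0.921
(φ ↔ ψ) → φ = min(1, 1 − 0.921 + 0.918) = min(1, 0.997) = 0.997
¬((φ ↔ ψ) → φ) = 1 − 0.997 = 0.003
¬¬((φ ↔ ψ) → φ) = 1 − 0.003 = 0.997
φ ∨ χ = max(0.918, 0.308) = 0.918
¬(φ ∨ χ) = 1 − 0.918 = 0.082
¬¬((φ ↔ ψ) → φ) ∨ ¬(φ ∨ χ) = max(0.997, 0.082) = 0.997
¬(¬¬((φ ↔ ψ) → φ) ∨ ¬(φ ∨ χ)) = 1 − 0.997 = 0.003
¬¬(¬¬((φ ↔ ψ) → φ) ∨ ¬(φ ∨ χ)) = 1 − 0.003 = 0.997
¬¬¬(¬¬((φ ↔ ψ) → φ) ∨ ¬(φ ∨ χ)) = 1 − 0.997 = 0.003
χ ∨ ¬¬¬(¬¬((φ ↔ ψ) → φ) ∨ ¬(φ ∨ χ)) = max(0.308, 0.003) = 0.308
¬(χ ∨ ¬¬¬(¬¬((φ ↔ ψ) → φ) ∨ ¬(φ ∨ χ))) = 1 − 0.308 = 0.692

0.692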